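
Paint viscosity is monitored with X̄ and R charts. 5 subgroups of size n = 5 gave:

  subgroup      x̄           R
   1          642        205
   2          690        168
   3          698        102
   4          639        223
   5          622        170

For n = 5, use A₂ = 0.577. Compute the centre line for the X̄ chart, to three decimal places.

X̄̄ = (642 + 690 + 698 + 639 + 622) / 5 = 3291.0000 / 5 = 658.2000
CL = X̄̄ = 658.2000

658.200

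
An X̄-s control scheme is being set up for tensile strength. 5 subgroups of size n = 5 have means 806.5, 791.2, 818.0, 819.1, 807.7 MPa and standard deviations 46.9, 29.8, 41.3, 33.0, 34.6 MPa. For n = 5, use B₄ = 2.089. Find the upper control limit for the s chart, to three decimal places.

s̄ = (46.9 + 29.8 + 41.3 + 33.0 + 34.6) / 5 = 37.1200
UCL_s = B₄·s̄ = 2.089 × 37.1200 = 77.5437

77.544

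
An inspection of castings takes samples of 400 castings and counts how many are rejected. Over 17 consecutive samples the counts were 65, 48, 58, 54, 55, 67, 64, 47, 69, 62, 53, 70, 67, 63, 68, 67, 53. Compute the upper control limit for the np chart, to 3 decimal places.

82.099

p̄ = Σdᵢ / (k·n) = 1030 / (17 × 400) = 0.15147
UCL = np̄ + 3·√(np̄(1−p̄)) = 60.5882 + 3 × √(60.5882×0.84853) = 60.5882 + 3 × 7.1701 = 82.0987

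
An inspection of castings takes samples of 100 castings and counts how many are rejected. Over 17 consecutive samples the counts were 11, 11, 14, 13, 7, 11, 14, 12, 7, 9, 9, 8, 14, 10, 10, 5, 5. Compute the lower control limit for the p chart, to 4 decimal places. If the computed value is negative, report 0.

0.0100

p̄ = Σdᵢ / (k·n) = 170 / (17 × 100) = 0.10000
LCL = p̄ − 3·√(p̄(1−p̄)/n) = 0.10000 − 3 × 0.03000 = 0.01000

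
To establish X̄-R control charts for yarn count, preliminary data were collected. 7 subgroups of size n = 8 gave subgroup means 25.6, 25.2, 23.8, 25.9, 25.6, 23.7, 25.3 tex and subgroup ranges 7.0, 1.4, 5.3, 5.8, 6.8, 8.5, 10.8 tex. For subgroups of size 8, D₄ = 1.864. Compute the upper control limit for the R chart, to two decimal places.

12.14

R̄ = (7.0 + 1.4 + 5.3 + 5.8 + 6.8 + 8.5 + 10.8) / 7 = 45.6000 / 7 = 6.5143
UCL_R = D₄·R̄ = 1.864 × 6.5143 = 12.1426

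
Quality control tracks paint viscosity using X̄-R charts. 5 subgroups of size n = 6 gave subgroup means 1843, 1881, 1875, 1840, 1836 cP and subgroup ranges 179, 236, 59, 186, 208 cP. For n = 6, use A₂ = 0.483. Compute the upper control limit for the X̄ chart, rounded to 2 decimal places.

X̄̄ = (1843 + 1881 + 1875 + 1840 + 1836) / 5 = 9275.0000 / 5 = 1855.0000
R̄ = (179 + 236 + 59 + 186 + 208) / 5 = 868.0000 / 5 = 173.6000
UCL = X̄̄ + A₂·R̄ = 1855.0000 + 0.483 × 173.6000 = 1938.8488

1938.85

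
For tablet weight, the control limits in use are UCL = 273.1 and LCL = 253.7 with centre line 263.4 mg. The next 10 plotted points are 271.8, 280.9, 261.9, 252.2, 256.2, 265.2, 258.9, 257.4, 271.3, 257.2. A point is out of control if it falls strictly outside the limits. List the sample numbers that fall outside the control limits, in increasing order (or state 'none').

Compare each point to [253.7, 273.1]: sample 2 = 280.9 > UCL; sample 4 = 252.2 < LCL.

2, 4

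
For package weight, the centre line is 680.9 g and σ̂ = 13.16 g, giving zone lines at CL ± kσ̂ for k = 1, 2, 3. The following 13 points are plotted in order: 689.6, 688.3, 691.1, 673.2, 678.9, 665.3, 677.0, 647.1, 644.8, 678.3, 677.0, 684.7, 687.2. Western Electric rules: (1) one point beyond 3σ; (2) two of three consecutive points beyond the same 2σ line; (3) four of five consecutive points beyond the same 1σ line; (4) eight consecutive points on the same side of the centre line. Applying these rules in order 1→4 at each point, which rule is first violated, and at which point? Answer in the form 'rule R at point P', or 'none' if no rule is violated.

rule 2 at point 9

Zone of each point (C = within 1σ̂, B = 1σ̂–2σ̂, A = 2σ̂–3σ̂, * = beyond 3σ̂; sign = side of CL): 1:+C, 2:+C, 3:+C, 4:-C, 5:-C, 6:-B, 7:-C, 8:-A, 9:-A, 10:-C, 11:-C, 12:+C, 13:+C
Rule 2 (two of three consecutive points beyond the same 2σ limit) is satisfied at point 9.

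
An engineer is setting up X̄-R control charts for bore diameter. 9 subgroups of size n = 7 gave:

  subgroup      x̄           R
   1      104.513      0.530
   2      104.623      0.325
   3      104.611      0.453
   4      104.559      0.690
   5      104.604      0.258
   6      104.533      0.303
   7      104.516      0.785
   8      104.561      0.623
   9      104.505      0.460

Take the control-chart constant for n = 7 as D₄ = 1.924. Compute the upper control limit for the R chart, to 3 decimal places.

R̄ = (0.530 + 0.325 + 0.453 + 0.690 + 0.258 + 0.303 + 0.785 + 0.623 + 0.460) / 9 = 4.4270 / 9 = 0.4919
UCL_R = D₄·R̄ = 1.924 × 0.4919 = 0.9464

0.946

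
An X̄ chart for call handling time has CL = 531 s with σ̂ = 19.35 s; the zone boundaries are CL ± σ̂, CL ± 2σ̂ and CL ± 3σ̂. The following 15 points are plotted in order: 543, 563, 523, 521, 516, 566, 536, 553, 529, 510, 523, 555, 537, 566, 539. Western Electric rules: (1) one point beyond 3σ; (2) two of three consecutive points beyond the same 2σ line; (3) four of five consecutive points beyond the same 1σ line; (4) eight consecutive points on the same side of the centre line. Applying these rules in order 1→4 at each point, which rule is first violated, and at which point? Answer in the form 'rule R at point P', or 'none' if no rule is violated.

Zone of each point (C = within 1σ̂, B = 1σ̂–2σ̂, A = 2σ̂–3σ̂, * = beyond 3σ̂; sign = side of CL): 1:+C, 2:+B, 3:-C, 4:-C, 5:-C, 6:+B, 7:+C, 8:+B, 9:-C, 10:-B, 11:-C, 12:+B, 13:+C, 14:+B, 15:+C
No rule fires across all 15 points.

none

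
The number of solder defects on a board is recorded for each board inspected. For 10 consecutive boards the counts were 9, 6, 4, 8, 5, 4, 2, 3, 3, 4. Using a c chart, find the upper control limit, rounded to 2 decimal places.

11.37

c̄ = (9 + 6 + 4 + 8 + 5 + 4 + 2 + 3 + 3 + 4) / 10 = 48 / 10 = 4.8000
UCL = c̄ + 3√c̄ = 4.8000 + 3 × √4.8000 = 4.8000 + 3 × 2.1909 = 11.3727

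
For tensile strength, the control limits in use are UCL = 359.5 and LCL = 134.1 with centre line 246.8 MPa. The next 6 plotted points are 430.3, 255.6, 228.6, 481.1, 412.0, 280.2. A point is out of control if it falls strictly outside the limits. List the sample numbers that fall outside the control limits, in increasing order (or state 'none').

1, 4, 5

Compare each point to [134.1, 359.5]: sample 1 = 430.3 > UCL; sample 4 = 481.1 > UCL; sample 5 = 412.0 > UCL.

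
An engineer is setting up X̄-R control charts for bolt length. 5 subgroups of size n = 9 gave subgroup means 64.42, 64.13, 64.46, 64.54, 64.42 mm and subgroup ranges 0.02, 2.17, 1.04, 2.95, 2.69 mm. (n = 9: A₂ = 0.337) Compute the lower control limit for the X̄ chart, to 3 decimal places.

X̄̄ = (64.42 + 64.13 + 64.46 + 64.54 + 64.42) / 5 = 321.9700 / 5 = 64.3940
R̄ = (0.02 + 2.17 + 1.04 + 2.95 + 2.69) / 5 = 8.8700 / 5 = 1.7740
LCL = X̄̄ − A₂·R̄ = 64.3940 − 0.337 × 1.7740 = 63.7962

63.796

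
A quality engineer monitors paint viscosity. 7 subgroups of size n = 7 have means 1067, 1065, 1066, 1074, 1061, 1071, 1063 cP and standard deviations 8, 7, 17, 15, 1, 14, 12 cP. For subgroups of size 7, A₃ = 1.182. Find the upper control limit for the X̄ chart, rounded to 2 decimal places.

X̄̄ = (1067 + 1065 + 1066 + 1074 + 1061 + 1071 + 1063) / 7 = 1066.7143
s̄ = (8 + 7 + 17 + 15 + 1 + 14 + 12) / 7 = 10.5714
UCL = X̄̄ + A₃·s̄ = 1066.7143 + 1.182 × 10.5714 = 1079.2097

1079.21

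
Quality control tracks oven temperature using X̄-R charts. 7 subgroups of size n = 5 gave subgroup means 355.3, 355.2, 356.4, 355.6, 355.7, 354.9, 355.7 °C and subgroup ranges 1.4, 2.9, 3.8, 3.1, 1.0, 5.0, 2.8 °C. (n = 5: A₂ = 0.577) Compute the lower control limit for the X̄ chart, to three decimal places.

353.894

X̄̄ = (355.3 + 355.2 + 356.4 + 355.6 + 355.7 + 354.9 + 355.7) / 7 = 2488.8000 / 7 = 355.5429
R̄ = (1.4 + 2.9 + 3.8 + 3.1 + 1.0 + 5.0 + 2.8) / 7 = 20.0000 / 7 = 2.8571
LCL = X̄̄ − A₂·R̄ = 355.5429 − 0.577 × 2.8571 = 353.8943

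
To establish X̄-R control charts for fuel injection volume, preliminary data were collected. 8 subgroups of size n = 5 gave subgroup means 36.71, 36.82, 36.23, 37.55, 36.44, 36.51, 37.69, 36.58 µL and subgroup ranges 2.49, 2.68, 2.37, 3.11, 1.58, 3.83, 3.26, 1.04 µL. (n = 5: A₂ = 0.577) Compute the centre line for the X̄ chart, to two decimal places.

36.82

X̄̄ = (36.71 + 36.82 + 36.23 + 37.55 + 36.44 + 36.51 + 37.69 + 36.58) / 8 = 294.5300 / 8 = 36.8162
CL = X̄̄ = 36.8162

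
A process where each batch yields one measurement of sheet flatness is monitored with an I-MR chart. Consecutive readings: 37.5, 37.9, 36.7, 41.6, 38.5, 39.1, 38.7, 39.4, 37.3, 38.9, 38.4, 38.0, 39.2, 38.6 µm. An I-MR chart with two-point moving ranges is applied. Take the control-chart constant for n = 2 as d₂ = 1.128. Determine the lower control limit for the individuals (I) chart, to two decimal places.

34.94

X̄ = (37.5 + 37.9 + 36.7 + 41.6 + 38.5 + 39.1 + 38.7 + 39.4 + 37.3 + 38.9 + 38.4 + 38.0 + 39.2 + 38.6) / 14 = 38.5571
Moving ranges: 0.4, 1.2, 4.9, 3.1, 0.6, 0.4, 0.7, 2.1, 1.6, 0.5, 0.4, 1.2, 0.6; M̄R̄ = 17.7000 / 13 = 1.3615
LCL = X̄ − 3·M̄R̄/d₂ = 38.5571 − 3 × 1.3615 / 1.128 = 34.9360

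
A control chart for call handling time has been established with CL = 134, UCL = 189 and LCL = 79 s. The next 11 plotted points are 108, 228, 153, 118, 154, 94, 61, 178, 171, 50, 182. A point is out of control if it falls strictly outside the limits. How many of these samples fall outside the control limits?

Compare each point to [79, 189]: sample 2 = 228 > UCL; sample 7 = 61 < LCL; sample 10 = 50 < LCL.

3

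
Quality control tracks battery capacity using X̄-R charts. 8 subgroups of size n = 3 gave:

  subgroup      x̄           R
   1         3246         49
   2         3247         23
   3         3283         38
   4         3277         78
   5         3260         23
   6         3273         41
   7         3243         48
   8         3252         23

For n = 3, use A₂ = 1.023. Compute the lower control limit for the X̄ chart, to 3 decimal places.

3218.821

X̄̄ = (3246 + 3247 + 3283 + 3277 + 3260 + 3273 + 3243 + 3252) / 8 = 26081.0000 / 8 = 3260.1250
R̄ = (49 + 23 + 38 + 78 + 23 + 41 + 48 + 23) / 8 = 323.0000 / 8 = 40.3750
LCL = X̄̄ − A₂·R̄ = 3260.1250 − 1.023 × 40.3750 = 3218.8214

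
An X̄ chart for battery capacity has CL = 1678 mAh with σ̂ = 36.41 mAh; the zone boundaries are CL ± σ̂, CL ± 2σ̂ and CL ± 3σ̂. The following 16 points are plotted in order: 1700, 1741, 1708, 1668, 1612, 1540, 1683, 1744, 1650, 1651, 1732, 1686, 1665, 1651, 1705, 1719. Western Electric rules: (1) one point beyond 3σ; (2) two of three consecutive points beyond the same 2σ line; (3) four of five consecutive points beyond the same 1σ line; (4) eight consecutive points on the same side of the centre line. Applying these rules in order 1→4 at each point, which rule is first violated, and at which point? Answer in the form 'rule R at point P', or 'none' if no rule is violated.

Zone of each point (C = within 1σ̂, B = 1σ̂–2σ̂, A = 2σ̂–3σ̂, * = beyond 3σ̂; sign = side of CL): 1:+C, 2:+B, 3:+C, 4:-C, 5:-B, 6:-*, 7:+C, 8:+B, 9:-C, 10:-C, 11:+B, 12:+C, 13:-C, 14:-C, 15:+C, 16:+B
Rule 1 (one point beyond the 3σ limits) is satisfied at point 6.

rule 1 at point 6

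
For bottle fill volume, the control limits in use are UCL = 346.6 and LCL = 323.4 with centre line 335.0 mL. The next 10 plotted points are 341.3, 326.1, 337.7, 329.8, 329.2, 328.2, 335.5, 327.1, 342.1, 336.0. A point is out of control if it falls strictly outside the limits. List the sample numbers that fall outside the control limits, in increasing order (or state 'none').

All 10 points lie within [323.4, 346.6].

none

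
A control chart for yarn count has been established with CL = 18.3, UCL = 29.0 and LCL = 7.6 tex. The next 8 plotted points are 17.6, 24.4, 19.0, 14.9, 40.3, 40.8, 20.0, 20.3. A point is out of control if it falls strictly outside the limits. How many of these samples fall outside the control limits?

Compare each point to [7.6, 29.0]: sample 5 = 40.3 > UCL; sample 6 = 40.8 > UCL.

2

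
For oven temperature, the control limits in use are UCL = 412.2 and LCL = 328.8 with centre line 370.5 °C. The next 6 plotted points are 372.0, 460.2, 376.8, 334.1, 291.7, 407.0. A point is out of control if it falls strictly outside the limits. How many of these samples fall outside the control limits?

2

Compare each point to [328.8, 412.2]: sample 2 = 460.2 > UCL; sample 5 = 291.7 < LCL.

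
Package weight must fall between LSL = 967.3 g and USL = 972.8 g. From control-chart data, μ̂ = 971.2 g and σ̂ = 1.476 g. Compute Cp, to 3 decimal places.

Cp = (USL − LSL) / (6σ̂) = (972.8 − 967.3) / (6 × 1.476) = 5.5000 / 8.8560 = 0.6210

0.621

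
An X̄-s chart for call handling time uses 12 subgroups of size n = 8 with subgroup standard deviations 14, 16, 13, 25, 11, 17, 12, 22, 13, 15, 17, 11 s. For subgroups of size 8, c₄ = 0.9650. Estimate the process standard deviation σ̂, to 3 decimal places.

16.062

s̄ = (14 + 16 + 13 + 25 + 11 + 17 + 12 + 22 + 13 + 15 + 17 + 11) / 12 = 15.5000
σ̂ = s̄ / c₄ = 15.5000 / 0.9650 = 16.0622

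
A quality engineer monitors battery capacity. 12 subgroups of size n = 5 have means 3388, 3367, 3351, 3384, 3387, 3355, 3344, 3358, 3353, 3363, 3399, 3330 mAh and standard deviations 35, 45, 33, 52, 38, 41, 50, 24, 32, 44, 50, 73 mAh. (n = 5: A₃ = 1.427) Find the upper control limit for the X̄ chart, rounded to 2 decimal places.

3426.40

X̄̄ = (3388 + 3367 + 3351 + 3384 + 3387 + 3355 + 3344 + 3358 + 3353 + 3363 + 3399 + 3330) / 12 = 3364.9167
s̄ = (35 + 45 + 33 + 52 + 38 + 41 + 50 + 24 + 32 + 44 + 50 + 73) / 12 = 43.0833
UCL = X̄̄ + A₃·s̄ = 3364.9167 + 1.427 × 43.0833 = 3426.3966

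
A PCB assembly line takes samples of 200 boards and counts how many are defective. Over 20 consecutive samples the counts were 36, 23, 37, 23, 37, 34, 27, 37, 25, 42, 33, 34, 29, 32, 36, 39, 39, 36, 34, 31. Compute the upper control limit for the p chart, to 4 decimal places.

p̄ = Σdᵢ / (k·n) = 664 / (20 × 200) = 0.16600
UCL = p̄ + 3·√(p̄(1−p̄)/n) = 0.16600 + 3 × √(0.16600×0.83400/200) = 0.16600 + 3 × 0.02631 = 0.24493

0.2449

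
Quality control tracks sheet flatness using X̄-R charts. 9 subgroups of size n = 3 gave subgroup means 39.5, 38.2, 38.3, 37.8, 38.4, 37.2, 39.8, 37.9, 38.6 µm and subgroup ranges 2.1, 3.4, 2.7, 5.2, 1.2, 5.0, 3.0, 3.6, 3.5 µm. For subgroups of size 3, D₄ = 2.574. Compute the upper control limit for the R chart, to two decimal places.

R̄ = (2.1 + 3.4 + 2.7 + 5.2 + 1.2 + 5.0 + 3.0 + 3.6 + 3.5) / 9 = 29.7000 / 9 = 3.3000
UCL_R = D₄·R̄ = 2.574 × 3.3000 = 8.4942

8.49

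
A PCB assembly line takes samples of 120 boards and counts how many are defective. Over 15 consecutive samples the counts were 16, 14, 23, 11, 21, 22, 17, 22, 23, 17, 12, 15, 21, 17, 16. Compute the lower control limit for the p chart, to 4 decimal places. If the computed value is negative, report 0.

0.0510

p̄ = Σdᵢ / (k·n) = 267 / (15 × 120) = 0.14833
LCL = p̄ − 3·√(p̄(1−p̄)/n) = 0.14833 − 3 × 0.03245 = 0.05099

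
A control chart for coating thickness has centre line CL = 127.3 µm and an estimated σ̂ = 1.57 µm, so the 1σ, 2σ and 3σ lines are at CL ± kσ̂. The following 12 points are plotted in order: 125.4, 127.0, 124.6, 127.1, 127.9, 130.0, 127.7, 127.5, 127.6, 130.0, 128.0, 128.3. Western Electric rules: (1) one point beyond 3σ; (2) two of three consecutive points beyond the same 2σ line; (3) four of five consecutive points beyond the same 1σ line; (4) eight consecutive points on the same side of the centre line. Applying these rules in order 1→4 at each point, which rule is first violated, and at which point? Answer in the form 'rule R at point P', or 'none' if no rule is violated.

Zone of each point (C = within 1σ̂, B = 1σ̂–2σ̂, A = 2σ̂–3σ̂, * = beyond 3σ̂; sign = side of CL): 1:-B, 2:-C, 3:-B, 4:-C, 5:+C, 6:+B, 7:+C, 8:+C, 9:+C, 10:+B, 11:+C, 12:+C
Rule 4 (eight consecutive points on the same side of the centre line) is satisfied at point 12.

rule 4 at point 12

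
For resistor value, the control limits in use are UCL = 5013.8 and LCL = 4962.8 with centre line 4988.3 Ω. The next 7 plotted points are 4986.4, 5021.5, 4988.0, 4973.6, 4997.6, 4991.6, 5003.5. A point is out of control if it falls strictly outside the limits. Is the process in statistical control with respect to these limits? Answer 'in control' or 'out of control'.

out of control

Compare each point to [4962.8, 5013.8]: sample 2 = 5021.5 > UCL.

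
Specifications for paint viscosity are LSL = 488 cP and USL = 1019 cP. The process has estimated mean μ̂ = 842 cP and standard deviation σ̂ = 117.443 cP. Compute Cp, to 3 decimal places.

Cp = (USL − LSL) / (6σ̂) = (1019 − 488) / (6 × 117.443) = 531.0000 / 704.6580 = 0.7536

0.754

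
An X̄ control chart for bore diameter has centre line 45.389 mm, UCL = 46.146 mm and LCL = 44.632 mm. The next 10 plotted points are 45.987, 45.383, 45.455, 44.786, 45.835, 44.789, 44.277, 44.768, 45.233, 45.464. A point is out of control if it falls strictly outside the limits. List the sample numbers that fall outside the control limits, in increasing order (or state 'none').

7

Compare each point to [44.632, 46.146]: sample 7 = 44.277 < LCL.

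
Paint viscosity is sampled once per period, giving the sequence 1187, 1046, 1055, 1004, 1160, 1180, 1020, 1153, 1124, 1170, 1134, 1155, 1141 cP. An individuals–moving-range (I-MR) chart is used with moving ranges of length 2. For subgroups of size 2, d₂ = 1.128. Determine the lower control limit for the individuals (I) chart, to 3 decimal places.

936.764

X̄ = (1187 + 1046 + 1055 + 1004 + 1160 + 1180 + 1020 + 1153 + 1124 + 1170 + 1134 + 1155 + 1141) / 13 = 1117.6154
Moving ranges: 141, 9, 51, 156, 20, 160, 133, 29, 46, 36, 21, 14; M̄R̄ = 816.0000 / 12 = 68.0000
LCL = X̄ − 3·M̄R̄/d₂ = 1117.6154 − 3 × 68.0000 / 1.128 = 936.7643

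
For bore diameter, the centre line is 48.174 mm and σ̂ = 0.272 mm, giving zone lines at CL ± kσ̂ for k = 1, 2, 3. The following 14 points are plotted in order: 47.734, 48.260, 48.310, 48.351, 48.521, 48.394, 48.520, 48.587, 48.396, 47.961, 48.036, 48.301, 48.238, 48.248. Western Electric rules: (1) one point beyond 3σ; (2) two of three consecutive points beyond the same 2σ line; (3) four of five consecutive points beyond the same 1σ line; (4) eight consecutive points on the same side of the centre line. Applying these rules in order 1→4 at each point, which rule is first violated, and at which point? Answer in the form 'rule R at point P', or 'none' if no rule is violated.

Zone of each point (C = within 1σ̂, B = 1σ̂–2σ̂, A = 2σ̂–3σ̂, * = beyond 3σ̂; sign = side of CL): 1:-B, 2:+C, 3:+C, 4:+C, 5:+B, 6:+C, 7:+B, 8:+B, 9:+C, 10:-C, 11:-C, 12:+C, 13:+C, 14:+C
Rule 4 (eight consecutive points on the same side of the centre line) is satisfied at point 9.

rule 4 at point 9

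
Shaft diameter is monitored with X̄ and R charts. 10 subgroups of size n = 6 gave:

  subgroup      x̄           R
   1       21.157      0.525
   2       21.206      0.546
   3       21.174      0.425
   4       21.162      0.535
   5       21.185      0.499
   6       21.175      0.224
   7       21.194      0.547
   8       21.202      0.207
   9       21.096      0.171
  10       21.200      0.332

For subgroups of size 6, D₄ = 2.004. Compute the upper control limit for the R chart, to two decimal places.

0.80

R̄ = (0.525 + 0.546 + 0.425 + 0.535 + 0.499 + 0.224 + 0.547 + 0.207 + 0.171 + 0.332) / 10 = 4.0110 / 10 = 0.4011
UCL_R = D₄·R̄ = 2.004 × 0.4011 = 0.8038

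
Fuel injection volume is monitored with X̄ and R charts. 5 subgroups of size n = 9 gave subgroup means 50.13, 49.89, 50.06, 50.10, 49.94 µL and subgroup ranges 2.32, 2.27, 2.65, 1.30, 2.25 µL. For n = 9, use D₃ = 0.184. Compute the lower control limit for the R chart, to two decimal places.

R̄ = (2.32 + 2.27 + 2.65 + 1.30 + 2.25) / 5 = 10.7900 / 5 = 2.1580
LCL_R = D₃·R̄ = 0.184 × 2.1580 = 0.3971

0.40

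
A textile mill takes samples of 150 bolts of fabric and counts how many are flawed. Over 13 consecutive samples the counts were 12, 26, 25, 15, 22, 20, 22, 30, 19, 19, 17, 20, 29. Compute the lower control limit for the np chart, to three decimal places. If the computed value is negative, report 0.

p̄ = Σdᵢ / (k·n) = 276 / (13 × 150) = 0.14154
LCL = np̄ − 3·√(np̄(1−p̄)) = 21.2308 − 3 × 4.2692 = 8.4233

8.423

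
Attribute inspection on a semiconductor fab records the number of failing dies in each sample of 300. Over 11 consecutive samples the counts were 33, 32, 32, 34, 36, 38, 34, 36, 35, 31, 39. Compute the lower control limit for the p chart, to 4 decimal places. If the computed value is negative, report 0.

p̄ = Σdᵢ / (k·n) = 380 / (11 × 300) = 0.11515
LCL = p̄ − 3·√(p̄(1−p̄)/n) = 0.11515 − 3 × 0.01843 = 0.05986

0.0599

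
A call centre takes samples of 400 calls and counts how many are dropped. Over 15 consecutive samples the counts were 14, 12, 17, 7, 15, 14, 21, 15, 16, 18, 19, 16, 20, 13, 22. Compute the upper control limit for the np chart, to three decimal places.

27.667

p̄ = Σdᵢ / (k·n) = 239 / (15 × 400) = 0.03983
UCL = np̄ + 3·√(np̄(1−p̄)) = 15.9333 + 3 × √(15.9333×0.96017) = 15.9333 + 3 × 3.9113 = 27.6674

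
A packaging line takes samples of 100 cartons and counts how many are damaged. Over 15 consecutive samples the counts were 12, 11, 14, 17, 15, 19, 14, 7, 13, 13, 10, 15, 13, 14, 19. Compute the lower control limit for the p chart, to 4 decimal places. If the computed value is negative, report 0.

p̄ = Σdᵢ / (k·n) = 206 / (15 × 100) = 0.13733
LCL = p̄ − 3·√(p̄(1−p̄)/n) = 0.13733 − 3 × 0.03442 = 0.03407

0.0341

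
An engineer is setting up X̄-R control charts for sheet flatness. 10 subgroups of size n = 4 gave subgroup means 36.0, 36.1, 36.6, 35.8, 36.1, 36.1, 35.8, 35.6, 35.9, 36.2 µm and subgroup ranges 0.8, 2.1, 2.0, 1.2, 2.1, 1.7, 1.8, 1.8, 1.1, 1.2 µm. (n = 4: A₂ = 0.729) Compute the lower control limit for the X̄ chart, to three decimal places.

X̄̄ = (36.0 + 36.1 + 36.6 + 35.8 + 36.1 + 36.1 + 35.8 + 35.6 + 35.9 + 36.2) / 10 = 360.2000 / 10 = 36.0200
R̄ = (0.8 + 2.1 + 2.0 + 1.2 + 2.1 + 1.7 + 1.8 + 1.8 + 1.1 + 1.2) / 10 = 15.8000 / 10 = 1.5800
LCL = X̄̄ − A₂·R̄ = 36.0200 − 0.729 × 1.5800 = 34.8682

34.868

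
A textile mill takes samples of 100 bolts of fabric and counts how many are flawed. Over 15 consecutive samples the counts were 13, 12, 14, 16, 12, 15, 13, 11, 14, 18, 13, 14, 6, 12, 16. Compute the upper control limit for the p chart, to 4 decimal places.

0.2344

p̄ = Σdᵢ / (k·n) = 199 / (15 × 100) = 0.13267
UCL = p̄ + 3·√(p̄(1−p̄)/n) = 0.13267 + 3 × √(0.13267×0.86733/100) = 0.13267 + 3 × 0.03392 = 0.23443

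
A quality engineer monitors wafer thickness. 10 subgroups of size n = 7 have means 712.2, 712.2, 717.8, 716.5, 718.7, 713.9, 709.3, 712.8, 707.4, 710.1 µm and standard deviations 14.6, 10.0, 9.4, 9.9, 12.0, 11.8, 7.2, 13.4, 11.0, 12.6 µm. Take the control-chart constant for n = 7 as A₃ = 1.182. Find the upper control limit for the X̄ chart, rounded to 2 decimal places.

726.32

X̄̄ = (712.2 + 712.2 + 717.8 + 716.5 + 718.7 + 713.9 + 709.3 + 712.8 + 707.4 + 710.1) / 10 = 713.0900
s̄ = (14.6 + 10.0 + 9.4 + 9.9 + 12.0 + 11.8 + 7.2 + 13.4 + 11.0 + 12.6) / 10 = 11.1900
UCL = X̄̄ + A₃·s̄ = 713.0900 + 1.182 × 11.1900 = 726.3166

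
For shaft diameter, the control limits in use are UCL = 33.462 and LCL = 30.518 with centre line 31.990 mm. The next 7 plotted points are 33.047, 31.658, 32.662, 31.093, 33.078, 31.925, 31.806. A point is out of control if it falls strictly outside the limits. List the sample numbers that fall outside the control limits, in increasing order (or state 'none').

All 7 points lie within [30.518, 33.462].

none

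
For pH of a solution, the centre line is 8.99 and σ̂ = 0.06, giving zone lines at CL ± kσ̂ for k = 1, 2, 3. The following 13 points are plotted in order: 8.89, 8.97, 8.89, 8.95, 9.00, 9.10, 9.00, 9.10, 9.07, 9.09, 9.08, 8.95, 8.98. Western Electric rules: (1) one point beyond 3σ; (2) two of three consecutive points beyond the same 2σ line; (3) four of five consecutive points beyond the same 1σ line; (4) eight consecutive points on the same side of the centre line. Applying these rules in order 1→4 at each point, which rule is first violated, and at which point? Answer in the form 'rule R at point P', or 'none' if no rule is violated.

Zone of each point (C = within 1σ̂, B = 1σ̂–2σ̂, A = 2σ̂–3σ̂, * = beyond 3σ̂; sign = side of CL): 1:-B, 2:-C, 3:-B, 4:-C, 5:+C, 6:+B, 7:+C, 8:+B, 9:+B, 10:+B, 11:+B, 12:-C, 13:-C
Rule 3 (four of five consecutive points beyond the same 1σ limit) is satisfied at point 10.

rule 3 at point 10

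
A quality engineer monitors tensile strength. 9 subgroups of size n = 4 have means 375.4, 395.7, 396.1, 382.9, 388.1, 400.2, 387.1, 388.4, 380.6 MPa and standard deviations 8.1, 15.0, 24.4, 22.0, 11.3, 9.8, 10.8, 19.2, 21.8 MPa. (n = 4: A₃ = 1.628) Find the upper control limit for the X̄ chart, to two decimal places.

414.04

X̄̄ = (375.4 + 395.7 + 396.1 + 382.9 + 388.1 + 400.2 + 387.1 + 388.4 + 380.6) / 9 = 388.2778
s̄ = (8.1 + 15.0 + 24.4 + 22.0 + 11.3 + 9.8 + 10.8 + 19.2 + 21.8) / 9 = 15.8222
UCL = X̄̄ + A₃·s̄ = 388.2778 + 1.628 × 15.8222 = 414.0364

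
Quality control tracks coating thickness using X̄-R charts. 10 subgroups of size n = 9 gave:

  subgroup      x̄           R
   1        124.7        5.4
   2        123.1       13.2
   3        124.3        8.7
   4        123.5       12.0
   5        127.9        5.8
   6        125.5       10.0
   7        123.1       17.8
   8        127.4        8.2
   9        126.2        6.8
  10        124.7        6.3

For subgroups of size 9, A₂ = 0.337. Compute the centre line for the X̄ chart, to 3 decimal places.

125.040

X̄̄ = (124.7 + 123.1 + 124.3 + 123.5 + 127.9 + 125.5 + 123.1 + 127.4 + 126.2 + 124.7) / 10 = 1250.4000 / 10 = 125.0400
CL = X̄̄ = 125.0400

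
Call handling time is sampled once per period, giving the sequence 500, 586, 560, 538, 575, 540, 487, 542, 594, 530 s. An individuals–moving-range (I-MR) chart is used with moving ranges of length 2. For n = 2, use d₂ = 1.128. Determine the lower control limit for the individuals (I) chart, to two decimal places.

X̄ = (500 + 586 + 560 + 538 + 575 + 540 + 487 + 542 + 594 + 530) / 10 = 545.2000
Moving ranges: 86, 26, 22, 37, 35, 53, 55, 52, 64; M̄R̄ = 430.0000 / 9 = 47.7778
LCL = X̄ − 3·M̄R̄/d₂ = 545.2000 − 3 × 47.7778 / 1.128 = 418.1314

418.13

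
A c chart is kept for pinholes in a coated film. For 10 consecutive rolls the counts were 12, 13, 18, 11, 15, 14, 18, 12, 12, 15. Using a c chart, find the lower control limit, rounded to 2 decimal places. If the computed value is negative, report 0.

c̄ = (12 + 13 + 18 + 11 + 15 + 14 + 18 + 12 + 12 + 15) / 10 = 140 / 10 = 14.0000
LCL = c̄ − 3√c̄ = 14.0000 − 3 × 3.7417 = 2.7750

2.78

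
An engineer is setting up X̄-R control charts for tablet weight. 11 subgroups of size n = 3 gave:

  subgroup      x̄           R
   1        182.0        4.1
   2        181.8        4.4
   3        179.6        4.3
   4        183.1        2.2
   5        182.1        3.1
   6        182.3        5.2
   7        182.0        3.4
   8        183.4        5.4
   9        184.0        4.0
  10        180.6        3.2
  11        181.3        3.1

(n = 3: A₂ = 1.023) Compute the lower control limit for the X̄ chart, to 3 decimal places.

X̄̄ = (182.0 + 181.8 + 179.6 + 183.1 + 182.1 + 182.3 + 182.0 + 183.4 + 184.0 + 180.6 + 181.3) / 11 = 2002.2000 / 11 = 182.0182
R̄ = (4.1 + 4.4 + 4.3 + 2.2 + 3.1 + 5.2 + 3.4 + 5.4 + 4.0 + 3.2 + 3.1) / 11 = 42.4000 / 11 = 3.8545
LCL = X̄̄ − A₂·R̄ = 182.0182 − 1.023 × 3.8545 = 178.0750

178.075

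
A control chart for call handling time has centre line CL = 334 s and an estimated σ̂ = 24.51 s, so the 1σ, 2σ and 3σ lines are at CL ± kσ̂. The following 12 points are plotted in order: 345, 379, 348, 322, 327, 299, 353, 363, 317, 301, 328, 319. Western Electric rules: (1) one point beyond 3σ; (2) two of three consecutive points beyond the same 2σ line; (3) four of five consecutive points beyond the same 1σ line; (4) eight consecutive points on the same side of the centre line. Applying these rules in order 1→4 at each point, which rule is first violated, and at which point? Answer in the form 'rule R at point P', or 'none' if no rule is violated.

none

Zone of each point (C = within 1σ̂, B = 1σ̂–2σ̂, A = 2σ̂–3σ̂, * = beyond 3σ̂; sign = side of CL): 1:+C, 2:+B, 3:+C, 4:-C, 5:-C, 6:-B, 7:+C, 8:+B, 9:-C, 10:-B, 11:-C, 12:-C
No rule fires across all 12 points.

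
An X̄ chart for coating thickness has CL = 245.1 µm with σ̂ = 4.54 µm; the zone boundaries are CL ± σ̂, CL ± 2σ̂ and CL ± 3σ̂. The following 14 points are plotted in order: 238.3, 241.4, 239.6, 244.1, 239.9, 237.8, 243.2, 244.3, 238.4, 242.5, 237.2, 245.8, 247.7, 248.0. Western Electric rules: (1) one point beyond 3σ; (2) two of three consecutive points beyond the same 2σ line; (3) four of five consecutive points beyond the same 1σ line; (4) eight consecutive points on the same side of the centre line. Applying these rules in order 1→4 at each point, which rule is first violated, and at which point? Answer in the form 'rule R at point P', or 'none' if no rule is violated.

rule 4 at point 8

Zone of each point (C = within 1σ̂, B = 1σ̂–2σ̂, A = 2σ̂–3σ̂, * = beyond 3σ̂; sign = side of CL): 1:-B, 2:-C, 3:-B, 4:-C, 5:-B, 6:-B, 7:-C, 8:-C, 9:-B, 10:-C, 11:-B, 12:+C, 13:+C, 14:+C
Rule 4 (eight consecutive points on the same side of the centre line) is satisfied at point 8.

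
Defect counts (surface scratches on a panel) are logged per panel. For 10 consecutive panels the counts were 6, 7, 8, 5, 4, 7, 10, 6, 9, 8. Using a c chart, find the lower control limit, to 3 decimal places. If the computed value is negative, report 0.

0.000

c̄ = (6 + 7 + 8 + 5 + 4 + 7 + 10 + 6 + 9 + 8) / 10 = 70 / 10 = 7.0000
LCL = c̄ − 3√c̄ = 7.0000 − 3 × 2.6458 = -0.9373 → 0 (cannot be negative)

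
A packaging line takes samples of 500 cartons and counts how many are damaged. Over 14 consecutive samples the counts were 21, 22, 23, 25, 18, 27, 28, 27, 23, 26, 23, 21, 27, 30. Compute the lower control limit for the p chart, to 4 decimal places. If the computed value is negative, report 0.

0.0198

p̄ = Σdᵢ / (k·n) = 341 / (14 × 500) = 0.04871
LCL = p̄ − 3·√(p̄(1−p̄)/n) = 0.04871 − 3 × 0.00963 = 0.01983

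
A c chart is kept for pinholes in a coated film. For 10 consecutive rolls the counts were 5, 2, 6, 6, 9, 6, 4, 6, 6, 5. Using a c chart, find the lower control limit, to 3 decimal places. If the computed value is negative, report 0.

c̄ = (5 + 2 + 6 + 6 + 9 + 6 + 4 + 6 + 6 + 5) / 10 = 55 / 10 = 5.5000
LCL = c̄ − 3√c̄ = 5.5000 − 3 × 2.3452 = -1.5356 → 0 (cannot be negative)

0.000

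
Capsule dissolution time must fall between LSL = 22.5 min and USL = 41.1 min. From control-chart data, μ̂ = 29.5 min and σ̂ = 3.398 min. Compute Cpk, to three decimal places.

Cpu = (USL − μ̂) / (3σ̂) = (41.1 − 29.5) / (3 × 3.398) = 1.1379; Cpl = (μ̂ − LSL) / (3σ̂) = (29.5 − 22.5) / (3 × 3.398) = 0.6867; Cpk = min(Cpu, Cpl) = 0.6867

0.687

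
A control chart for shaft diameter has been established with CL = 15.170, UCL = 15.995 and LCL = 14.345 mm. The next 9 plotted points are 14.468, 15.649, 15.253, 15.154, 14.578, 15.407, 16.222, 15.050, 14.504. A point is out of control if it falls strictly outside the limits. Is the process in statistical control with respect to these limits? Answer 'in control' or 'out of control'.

Compare each point to [14.345, 15.995]: sample 7 = 16.222 > UCL.

out of control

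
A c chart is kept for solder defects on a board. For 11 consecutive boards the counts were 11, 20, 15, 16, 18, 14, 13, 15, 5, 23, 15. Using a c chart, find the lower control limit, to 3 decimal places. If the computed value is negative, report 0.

3.381

c̄ = (11 + 20 + 15 + 16 + 18 + 14 + 13 + 15 + 5 + 23 + 15) / 11 = 165 / 11 = 15.0000
LCL = c̄ − 3√c̄ = 15.0000 − 3 × 3.8730 = 3.3810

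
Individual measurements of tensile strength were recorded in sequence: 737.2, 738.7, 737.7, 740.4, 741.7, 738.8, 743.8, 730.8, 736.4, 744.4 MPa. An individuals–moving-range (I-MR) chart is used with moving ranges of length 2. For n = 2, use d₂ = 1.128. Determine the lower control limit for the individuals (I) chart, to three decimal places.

X̄ = (737.2 + 738.7 + 737.7 + 740.4 + 741.7 + 738.8 + 743.8 + 730.8 + 736.4 + 744.4) / 10 = 738.9900
Moving ranges: 1.5, 1.0, 2.7, 1.3, 2.9, 5.0, 13.0, 5.6, 8.0; M̄R̄ = 41.0000 / 9 = 4.5556
LCL = X̄ − 3·M̄R̄/d₂ = 738.9900 − 3 × 4.5556 / 1.128 = 726.8742

726.874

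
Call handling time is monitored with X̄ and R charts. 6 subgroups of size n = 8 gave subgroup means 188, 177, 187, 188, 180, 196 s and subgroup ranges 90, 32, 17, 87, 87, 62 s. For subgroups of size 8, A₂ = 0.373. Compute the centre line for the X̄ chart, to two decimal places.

186.00

X̄̄ = (188 + 177 + 187 + 188 + 180 + 196) / 6 = 1116.0000 / 6 = 186.0000
CL = X̄̄ = 186.0000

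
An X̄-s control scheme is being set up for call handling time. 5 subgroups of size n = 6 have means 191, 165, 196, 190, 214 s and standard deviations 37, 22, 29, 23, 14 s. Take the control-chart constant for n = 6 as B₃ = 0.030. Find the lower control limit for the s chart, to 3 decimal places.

0.750

s̄ = (37 + 22 + 29 + 23 + 14) / 5 = 25.0000
LCL_s = B₃·s̄ = 0.030 × 25.0000 = 0.7500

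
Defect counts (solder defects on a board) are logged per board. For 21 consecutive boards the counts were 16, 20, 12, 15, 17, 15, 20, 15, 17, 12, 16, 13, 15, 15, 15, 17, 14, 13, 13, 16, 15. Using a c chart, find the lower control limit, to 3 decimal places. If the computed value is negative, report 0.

3.557

c̄ = (16 + 20 + 12 + 15 + 17 + 15 + 20 + 15 + 17 + 12 + 16 + 13 + 15 + 15 + 15 + 17 + 14 + 13 + 13 + 16 + 15) / 21 = 321 / 21 = 15.2857
LCL = c̄ − 3√c̄ = 15.2857 − 3 × 3.9097 = 3.5566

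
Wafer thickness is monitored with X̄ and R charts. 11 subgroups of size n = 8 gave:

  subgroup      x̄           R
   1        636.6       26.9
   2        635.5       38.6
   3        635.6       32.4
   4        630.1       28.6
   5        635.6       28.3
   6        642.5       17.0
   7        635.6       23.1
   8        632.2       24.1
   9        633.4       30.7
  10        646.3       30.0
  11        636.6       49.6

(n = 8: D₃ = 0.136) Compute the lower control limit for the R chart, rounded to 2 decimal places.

4.07

R̄ = (26.9 + 38.6 + 32.4 + 28.6 + 28.3 + 17.0 + 23.1 + 24.1 + 30.7 + 30.0 + 49.6) / 11 = 329.3000 / 11 = 29.9364
LCL_R = D₃·R̄ = 0.136 × 29.9364 = 4.0713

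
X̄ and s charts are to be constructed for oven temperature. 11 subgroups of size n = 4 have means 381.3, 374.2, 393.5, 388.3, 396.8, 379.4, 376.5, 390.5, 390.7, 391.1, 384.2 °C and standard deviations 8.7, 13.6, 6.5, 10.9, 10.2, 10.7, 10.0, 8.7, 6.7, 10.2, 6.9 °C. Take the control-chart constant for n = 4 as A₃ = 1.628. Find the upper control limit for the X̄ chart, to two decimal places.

401.30

X̄̄ = (381.3 + 374.2 + 393.5 + 388.3 + 396.8 + 379.4 + 376.5 + 390.5 + 390.7 + 391.1 + 384.2) / 11 = 386.0455
s̄ = (8.7 + 13.6 + 6.5 + 10.9 + 10.2 + 10.7 + 10.0 + 8.7 + 6.7 + 10.2 + 6.9) / 11 = 9.3727
UCL = X̄̄ + A₃·s̄ = 386.0455 + 1.628 × 9.3727 = 401.3043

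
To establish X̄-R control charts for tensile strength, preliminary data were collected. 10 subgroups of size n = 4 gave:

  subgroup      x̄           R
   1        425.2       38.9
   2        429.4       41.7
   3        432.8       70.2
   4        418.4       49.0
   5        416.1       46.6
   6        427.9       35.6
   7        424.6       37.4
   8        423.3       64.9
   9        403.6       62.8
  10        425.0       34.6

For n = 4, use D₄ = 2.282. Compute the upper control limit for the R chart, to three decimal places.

109.924

R̄ = (38.9 + 41.7 + 70.2 + 49.0 + 46.6 + 35.6 + 37.4 + 64.9 + 62.8 + 34.6) / 10 = 481.7000 / 10 = 48.1700
UCL_R = D₄·R̄ = 2.282 × 48.1700 = 109.9239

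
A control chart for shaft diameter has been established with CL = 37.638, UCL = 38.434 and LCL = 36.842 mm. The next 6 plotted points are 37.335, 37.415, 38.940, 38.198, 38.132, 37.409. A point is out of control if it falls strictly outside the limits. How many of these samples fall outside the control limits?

1

Compare each point to [36.842, 38.434]: sample 3 = 38.940 > UCL.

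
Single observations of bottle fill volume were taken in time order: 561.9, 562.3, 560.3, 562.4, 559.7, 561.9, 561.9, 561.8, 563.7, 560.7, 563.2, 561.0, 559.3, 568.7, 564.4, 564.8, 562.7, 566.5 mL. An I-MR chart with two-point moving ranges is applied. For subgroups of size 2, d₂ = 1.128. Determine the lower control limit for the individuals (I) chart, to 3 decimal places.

556.239

X̄ = (561.9 + 562.3 + 560.3 + 562.4 + 559.7 + 561.9 + 561.9 + 561.8 + 563.7 + 560.7 + 563.2 + 561.0 + 559.3 + 568.7 + 564.4 + 564.8 + 562.7 + 566.5) / 18 = 562.6222
Moving ranges: 0.4, 2.0, 2.1, 2.7, 2.2, 0.0, 0.1, 1.9, 3.0, 2.5, 2.2, 1.7, 9.4, 4.3, 0.4, 2.1, 3.8; M̄R̄ = 40.8000 / 17 = 2.4000
LCL = X̄ − 3·M̄R̄/d₂ = 562.6222 − 3 × 2.4000 / 1.128 = 556.2392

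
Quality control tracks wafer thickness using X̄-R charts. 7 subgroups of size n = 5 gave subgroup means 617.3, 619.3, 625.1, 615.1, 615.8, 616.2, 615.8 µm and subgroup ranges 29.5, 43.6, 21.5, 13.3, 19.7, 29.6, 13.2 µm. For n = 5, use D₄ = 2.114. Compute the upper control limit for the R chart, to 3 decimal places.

R̄ = (29.5 + 43.6 + 21.5 + 13.3 + 19.7 + 29.6 + 13.2) / 7 = 170.4000 / 7 = 24.3429
UCL_R = D₄·R̄ = 2.114 × 24.3429 = 51.4608

51.461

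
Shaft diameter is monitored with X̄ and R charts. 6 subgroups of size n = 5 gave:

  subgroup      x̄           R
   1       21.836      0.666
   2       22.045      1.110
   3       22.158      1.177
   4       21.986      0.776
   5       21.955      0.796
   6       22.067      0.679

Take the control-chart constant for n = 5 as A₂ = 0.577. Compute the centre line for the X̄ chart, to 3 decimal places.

22.008

X̄̄ = (21.836 + 22.045 + 22.158 + 21.986 + 21.955 + 22.067) / 6 = 132.0470 / 6 = 22.0078
CL = X̄̄ = 22.0078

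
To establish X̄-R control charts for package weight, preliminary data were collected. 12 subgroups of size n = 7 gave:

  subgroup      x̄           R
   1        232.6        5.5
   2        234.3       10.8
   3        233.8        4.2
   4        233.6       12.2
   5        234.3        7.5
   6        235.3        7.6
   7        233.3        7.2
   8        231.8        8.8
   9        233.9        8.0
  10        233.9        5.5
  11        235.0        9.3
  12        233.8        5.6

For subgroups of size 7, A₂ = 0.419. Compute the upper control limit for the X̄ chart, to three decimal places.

237.019

X̄̄ = (232.6 + 234.3 + 233.8 + 233.6 + 234.3 + 235.3 + 233.3 + 231.8 + 233.9 + 233.9 + 235.0 + 233.8) / 12 = 2805.6000 / 12 = 233.8000
R̄ = (5.5 + 10.8 + 4.2 + 12.2 + 7.5 + 7.6 + 7.2 + 8.8 + 8.0 + 5.5 + 9.3 + 5.6) / 12 = 92.2000 / 12 = 7.6833
UCL = X̄̄ + A₂·R̄ = 233.8000 + 0.419 × 7.6833 = 237.0193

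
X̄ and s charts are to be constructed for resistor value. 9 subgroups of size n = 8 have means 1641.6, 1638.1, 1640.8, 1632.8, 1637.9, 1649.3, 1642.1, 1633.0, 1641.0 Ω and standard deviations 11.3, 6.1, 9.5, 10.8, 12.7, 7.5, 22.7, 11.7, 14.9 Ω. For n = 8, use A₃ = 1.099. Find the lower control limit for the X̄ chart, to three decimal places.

1626.532

X̄̄ = (1641.6 + 1638.1 + 1640.8 + 1632.8 + 1637.9 + 1649.3 + 1642.1 + 1633.0 + 1641.0) / 9 = 1639.6222
s̄ = (11.3 + 6.1 + 9.5 + 10.8 + 12.7 + 7.5 + 22.7 + 11.7 + 14.9) / 9 = 11.9111
LCL = X̄̄ − A₃·s̄ = 1639.6222 − 1.099 × 11.9111 = 1626.5319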